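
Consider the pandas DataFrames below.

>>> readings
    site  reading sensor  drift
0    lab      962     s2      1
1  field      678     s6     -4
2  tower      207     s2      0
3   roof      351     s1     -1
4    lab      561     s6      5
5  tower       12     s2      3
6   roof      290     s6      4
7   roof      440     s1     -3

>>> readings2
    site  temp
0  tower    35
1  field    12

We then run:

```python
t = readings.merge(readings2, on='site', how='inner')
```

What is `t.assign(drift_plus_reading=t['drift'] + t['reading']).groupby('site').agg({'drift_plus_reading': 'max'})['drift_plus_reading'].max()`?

merge on 'site' (how='inner') → 3 rows:
    site  reading sensor  drift  temp
0  field      678     s6     -4    12
1  tower      207     s2      0    35
2  tower       12     s2      3    35
add column drift_plus_reading = t['drift'] + t['reading']:
    site  reading sensor  drift  temp  drift_plus_reading
0  field      678     s6     -4    12                 674
1  tower      207     s2      0    35                 207
2  tower       12     s2      3    35                  15
group by site, max of drift_plus_reading:
       drift_plus_reading
site                     
field                 674
tower                 207

674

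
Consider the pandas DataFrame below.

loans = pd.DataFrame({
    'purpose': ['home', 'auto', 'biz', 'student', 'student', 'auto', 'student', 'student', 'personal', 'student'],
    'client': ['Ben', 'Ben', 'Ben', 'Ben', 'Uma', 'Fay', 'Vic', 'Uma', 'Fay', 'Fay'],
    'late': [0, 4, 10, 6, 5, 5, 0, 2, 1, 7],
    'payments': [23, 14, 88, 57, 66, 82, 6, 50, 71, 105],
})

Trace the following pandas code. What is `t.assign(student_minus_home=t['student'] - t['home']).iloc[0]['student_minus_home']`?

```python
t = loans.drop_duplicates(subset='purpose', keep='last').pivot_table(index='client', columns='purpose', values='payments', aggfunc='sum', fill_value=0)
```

drop duplicate purpose (keep=last):
    purpose client  late  payments
0      home    Ben     0        23
2       biz    Ben    10        88
5      auto    Fay     5        82
8  personal    Fay     1        71
9   student    Fay     7       105
pivot: rows=client, cols=purpose, sum(payments):
purpose  auto  biz  home  personal  student
client                                     
Ben         0   88    23         0        0
Fay        82    0     0        71      105
add column student_minus_home = t['student'] - t['home']:
purpose  auto  biz  home  personal  student  student_minus_home
client                                                         
Ben         0   88    23         0        0                 -23
Fay        82    0     0        71      105                 105
Then the value at position 0, column 'student_minus_home': -23

-23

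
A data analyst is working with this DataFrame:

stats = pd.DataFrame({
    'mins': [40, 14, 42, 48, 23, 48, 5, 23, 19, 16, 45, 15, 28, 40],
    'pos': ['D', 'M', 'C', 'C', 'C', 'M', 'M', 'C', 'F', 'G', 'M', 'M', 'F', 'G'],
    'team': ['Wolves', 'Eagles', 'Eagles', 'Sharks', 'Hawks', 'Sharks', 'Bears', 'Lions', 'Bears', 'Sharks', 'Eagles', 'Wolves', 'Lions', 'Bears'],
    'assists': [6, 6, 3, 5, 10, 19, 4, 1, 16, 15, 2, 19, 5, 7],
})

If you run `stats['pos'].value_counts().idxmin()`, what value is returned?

value_counts of pos:
pos
M    5
C    4
F    2
G    2
D    1
Name: count, dtype: int64
label with the smallest value → D

D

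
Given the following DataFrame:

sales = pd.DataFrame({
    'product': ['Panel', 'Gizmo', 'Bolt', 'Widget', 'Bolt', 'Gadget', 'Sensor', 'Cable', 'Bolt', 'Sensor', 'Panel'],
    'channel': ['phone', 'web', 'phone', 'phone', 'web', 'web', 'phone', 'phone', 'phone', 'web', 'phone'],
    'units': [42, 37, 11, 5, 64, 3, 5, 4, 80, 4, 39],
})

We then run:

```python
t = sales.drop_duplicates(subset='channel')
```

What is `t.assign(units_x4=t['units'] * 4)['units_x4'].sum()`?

drop duplicate channel (keep=first):
  product channel  units
0   Panel   phone     42
1   Gizmo     web     37
add column units_x4 = t['units'] * 4:
  product channel  units  units_x4
0   Panel   phone     42       168
1   Gizmo     web     37       148
Hence 316.

316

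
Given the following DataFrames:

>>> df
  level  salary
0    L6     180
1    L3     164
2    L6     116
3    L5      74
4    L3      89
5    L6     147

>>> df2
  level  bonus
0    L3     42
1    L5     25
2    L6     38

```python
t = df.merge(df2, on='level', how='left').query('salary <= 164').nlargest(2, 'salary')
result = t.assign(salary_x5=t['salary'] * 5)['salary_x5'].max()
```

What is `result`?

merge on 'level' (how='left') → 6 rows:
  level  salary  bonus
0    L6     180     38
1    L3     164     42
2    L6     116     38
3    L5      74     25
4    L3      89     42
5    L6     147     38
filter rows where salary <= 164:
  level  salary  bonus
1    L3     164     42
2    L6     116     38
3    L5      74     25
4    L3      89     42
5    L6     147     38
take 2 rows with largest salary:
  level  salary  bonus
1    L3     164     42
5    L6     147     38
add column salary_x5 = t['salary'] * 5:
  level  salary  bonus  salary_x5
1    L3     164     42        820
5    L6     147     38        735

820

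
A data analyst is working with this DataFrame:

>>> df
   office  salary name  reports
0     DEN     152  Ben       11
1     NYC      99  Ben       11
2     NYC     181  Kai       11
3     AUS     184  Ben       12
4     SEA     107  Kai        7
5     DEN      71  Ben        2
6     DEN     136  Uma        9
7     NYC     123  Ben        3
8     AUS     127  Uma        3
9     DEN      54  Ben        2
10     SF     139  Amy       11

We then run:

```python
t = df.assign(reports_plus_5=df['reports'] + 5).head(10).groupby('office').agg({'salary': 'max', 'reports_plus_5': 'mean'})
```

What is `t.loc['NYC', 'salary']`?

add column reports_plus_5 = df['reports'] + 5:
   office  salary name  reports  reports_plus_5
0     DEN     152  Ben       11              16
1     NYC      99  Ben       11              16
2     NYC     181  Kai       11              16
3     AUS     184  Ben       12              17
4     SEA     107  Kai        7              12
5     DEN      71  Ben        2               7
6     DEN     136  Uma        9              14
7     NYC     123  Ben        3               8
8     AUS     127  Uma        3               8
9     DEN      54  Ben        2               7
10     SF     139  Amy       11              16
take first 10 rows:
  office  salary name  reports  reports_plus_5
0    DEN     152  Ben       11              16
1    NYC      99  Ben       11              16
2    NYC     181  Kai       11              16
3    AUS     184  Ben       12              17
4    SEA     107  Kai        7              12
5    DEN      71  Ben        2               7
6    DEN     136  Uma        9              14
7    NYC     123  Ben        3               8
8    AUS     127  Uma        3               8
9    DEN      54  Ben        2               7
group by office: max(salary), mean(reports_plus_5):
        salary  reports_plus_5
office                        
AUS        184       12.500000
DEN        152       11.000000
NYC        181       13.333333
SEA        107       12.000000
The value at row 'NYC', column 'salary' is 181.

181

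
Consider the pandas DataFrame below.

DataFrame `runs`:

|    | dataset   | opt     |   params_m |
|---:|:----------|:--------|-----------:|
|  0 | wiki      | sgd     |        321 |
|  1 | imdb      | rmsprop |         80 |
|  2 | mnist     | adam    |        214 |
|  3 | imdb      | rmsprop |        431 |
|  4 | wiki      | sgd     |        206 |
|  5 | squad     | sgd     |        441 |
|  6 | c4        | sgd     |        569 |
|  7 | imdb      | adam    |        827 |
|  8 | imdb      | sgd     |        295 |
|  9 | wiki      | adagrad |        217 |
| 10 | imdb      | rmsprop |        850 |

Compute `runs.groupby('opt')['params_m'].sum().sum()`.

4451

group by opt, sum of params_m:
opt
adagrad     217
adam       1041
rmsprop    1361
sgd        1832
Name: params_m, dtype: int64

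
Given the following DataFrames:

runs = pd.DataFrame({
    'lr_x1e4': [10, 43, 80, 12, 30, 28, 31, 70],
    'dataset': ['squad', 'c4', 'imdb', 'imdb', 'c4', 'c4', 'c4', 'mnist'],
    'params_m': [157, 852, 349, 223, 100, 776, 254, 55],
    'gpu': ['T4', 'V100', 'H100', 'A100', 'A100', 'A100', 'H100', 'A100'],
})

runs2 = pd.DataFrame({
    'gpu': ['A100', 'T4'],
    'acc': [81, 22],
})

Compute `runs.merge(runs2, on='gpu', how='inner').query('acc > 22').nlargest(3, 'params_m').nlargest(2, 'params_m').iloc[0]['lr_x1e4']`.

28

merge on 'gpu' (how='inner') → 5 rows:
   lr_x1e4 dataset  params_m   gpu  acc
0       10   squad       157    T4   22
1       12    imdb       223  A100   81
2       30      c4       100  A100   81
3       28      c4       776  A100   81
4       70   mnist        55  A100   81
filter rows where acc > 22:
   lr_x1e4 dataset  params_m   gpu  acc
1       12    imdb       223  A100   81
2       30      c4       100  A100   81
3       28      c4       776  A100   81
4       70   mnist        55  A100   81
take 3 rows with largest params_m:
   lr_x1e4 dataset  params_m   gpu  acc
3       28      c4       776  A100   81
1       12    imdb       223  A100   81
2       30      c4       100  A100   81
take 2 rows with largest params_m:
   lr_x1e4 dataset  params_m   gpu  acc
3       28      c4       776  A100   81
1       12    imdb       223  A100   81
Hence 28.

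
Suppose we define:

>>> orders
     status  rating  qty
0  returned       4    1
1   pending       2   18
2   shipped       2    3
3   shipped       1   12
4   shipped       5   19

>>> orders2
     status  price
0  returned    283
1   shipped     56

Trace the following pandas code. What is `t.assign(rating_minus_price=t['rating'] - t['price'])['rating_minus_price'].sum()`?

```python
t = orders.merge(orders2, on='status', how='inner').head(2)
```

merge on 'status' (how='inner') → 4 rows:
     status  rating  qty  price
0  returned       4    1    283
1   shipped       2    3     56
2   shipped       1   12     56
3   shipped       5   19     56
take first 2 rows:
     status  rating  qty  price
0  returned       4    1    283
1   shipped       2    3     56
add column rating_minus_price = t['rating'] - t['price']:
     status  rating  qty  price  rating_minus_price
0  returned       4    1    283                -279
1   shipped       2    3     56                 -54
Finally, sum of column 'rating_minus_price' = -333.

-333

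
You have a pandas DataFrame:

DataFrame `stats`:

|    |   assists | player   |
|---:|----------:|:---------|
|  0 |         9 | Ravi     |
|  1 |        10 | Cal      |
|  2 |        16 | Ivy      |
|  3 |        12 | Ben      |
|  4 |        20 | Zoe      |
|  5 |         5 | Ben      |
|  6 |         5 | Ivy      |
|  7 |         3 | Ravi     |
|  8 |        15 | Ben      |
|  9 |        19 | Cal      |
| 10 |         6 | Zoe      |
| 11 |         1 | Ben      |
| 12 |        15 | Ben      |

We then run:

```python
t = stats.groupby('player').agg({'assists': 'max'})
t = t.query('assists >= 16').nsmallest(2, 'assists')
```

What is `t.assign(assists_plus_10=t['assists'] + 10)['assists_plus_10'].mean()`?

27.5

group by player, max of assists:
        assists
player         
Ben          15
Cal          19
Ivy          16
Ravi          9
Zoe          20
filter rows where assists >= 16:
        assists
player         
Cal          19
Ivy          16
Zoe          20
take 2 rows with smallest assists:
        assists
player         
Ivy          16
Cal          19
add column assists_plus_10 = t['assists'] + 10:
        assists  assists_plus_10
player                          
Ivy          16               26
Cal          19               29
Finally, mean of column 'assists_plus_10' = 27.5.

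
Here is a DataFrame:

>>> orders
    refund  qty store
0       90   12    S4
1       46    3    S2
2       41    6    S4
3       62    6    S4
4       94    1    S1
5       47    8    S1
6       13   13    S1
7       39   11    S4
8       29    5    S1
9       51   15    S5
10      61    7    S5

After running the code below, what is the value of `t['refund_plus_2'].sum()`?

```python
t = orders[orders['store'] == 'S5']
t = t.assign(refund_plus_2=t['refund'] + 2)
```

116

filter rows where store == 'S5':
    refund  qty store
9       51   15    S5
10      61    7    S5
add column refund_plus_2 = t['refund'] + 2:
    refund  qty store  refund_plus_2
9       51   15    S5             53
10      61    7    S5             63
The sum of column 'refund_plus_2' is 116.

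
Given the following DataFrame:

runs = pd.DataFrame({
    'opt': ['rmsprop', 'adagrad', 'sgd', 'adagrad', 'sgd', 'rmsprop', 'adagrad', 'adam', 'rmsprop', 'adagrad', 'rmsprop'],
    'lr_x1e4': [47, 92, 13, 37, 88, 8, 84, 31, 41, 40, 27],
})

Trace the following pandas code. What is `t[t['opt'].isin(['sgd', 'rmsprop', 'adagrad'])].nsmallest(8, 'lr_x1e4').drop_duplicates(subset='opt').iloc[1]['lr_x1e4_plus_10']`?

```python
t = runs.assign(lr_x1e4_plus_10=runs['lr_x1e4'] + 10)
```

23

add column lr_x1e4_plus_10 = runs['lr_x1e4'] + 10:
        opt  lr_x1e4  lr_x1e4_plus_10
0   rmsprop       47               57
1   adagrad       92              102
2       sgd       13               23
3   adagrad       37               47
4       sgd       88               98
5   rmsprop        8               18
6   adagrad       84               94
7      adam       31               41
8   rmsprop       41               51
9   adagrad       40               50
10  rmsprop       27               37
filter rows where opt in ['sgd', 'rmsprop', 'adagrad']:
        opt  lr_x1e4  lr_x1e4_plus_10
0   rmsprop       47               57
1   adagrad       92              102
2       sgd       13               23
3   adagrad       37               47
4       sgd       88               98
5   rmsprop        8               18
6   adagrad       84               94
8   rmsprop       41               51
9   adagrad       40               50
10  rmsprop       27               37
take 8 rows with smallest lr_x1e4:
        opt  lr_x1e4  lr_x1e4_plus_10
5   rmsprop        8               18
2       sgd       13               23
10  rmsprop       27               37
3   adagrad       37               47
9   adagrad       40               50
8   rmsprop       41               51
0   rmsprop       47               57
6   adagrad       84               94
drop duplicate opt (keep=first):
       opt  lr_x1e4  lr_x1e4_plus_10
5  rmsprop        8               18
2      sgd       13               23
3  adagrad       37               47
The value at position 1, column 'lr_x1e4_plus_10' is 23.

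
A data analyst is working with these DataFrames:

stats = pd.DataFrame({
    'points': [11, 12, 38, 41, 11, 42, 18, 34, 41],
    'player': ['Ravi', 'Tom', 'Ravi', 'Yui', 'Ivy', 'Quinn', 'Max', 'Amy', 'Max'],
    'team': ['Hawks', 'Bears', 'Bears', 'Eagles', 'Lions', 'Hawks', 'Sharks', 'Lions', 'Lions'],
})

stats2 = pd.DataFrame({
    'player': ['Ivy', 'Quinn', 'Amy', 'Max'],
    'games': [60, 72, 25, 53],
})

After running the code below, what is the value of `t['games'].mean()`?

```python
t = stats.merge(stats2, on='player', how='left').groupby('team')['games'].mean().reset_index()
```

57.0

merge on 'player' (how='left') → 9 rows:
   points player    team  games
0      11   Ravi   Hawks    NaN
1      12    Tom   Bears    NaN
2      38   Ravi   Bears    NaN
3      41    Yui  Eagles    NaN
4      11    Ivy   Lions   60.0
5      42  Quinn   Hawks   72.0
6      18    Max  Sharks   53.0
7      34    Amy   Lions   25.0
8      41    Max   Lions   53.0
group by team, mean of games:
team
Bears      NaN
Eagles     NaN
Hawks     72.0
Lions     46.0
Sharks    53.0
Name: games, dtype: float64
reset_index():
     team  games
0   Bears    NaN
1  Eagles    NaN
2   Hawks   72.0
3   Lions   46.0
4  Sharks   53.0
Then the mean of column 'games': 57.0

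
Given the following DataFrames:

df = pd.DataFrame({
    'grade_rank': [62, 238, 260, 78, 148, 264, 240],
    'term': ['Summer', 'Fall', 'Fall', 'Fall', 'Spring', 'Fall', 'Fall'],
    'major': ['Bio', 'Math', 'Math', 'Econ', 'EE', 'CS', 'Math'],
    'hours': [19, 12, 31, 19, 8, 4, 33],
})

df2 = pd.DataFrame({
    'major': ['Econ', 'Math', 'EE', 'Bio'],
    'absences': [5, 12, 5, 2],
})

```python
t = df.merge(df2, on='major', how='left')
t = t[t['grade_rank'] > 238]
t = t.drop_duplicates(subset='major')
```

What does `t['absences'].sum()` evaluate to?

merge on 'major' (how='left') → 7 rows:
   grade_rank    term major  hours  absences
0          62  Summer   Bio     19       2.0
1         238    Fall  Math     12      12.0
2         260    Fall  Math     31      12.0
3          78    Fall  Econ     19       5.0
4         148  Spring    EE      8       5.0
5         264    Fall    CS      4       NaN
6         240    Fall  Math     33      12.0
filter rows where grade_rank > 238:
   grade_rank  term major  hours  absences
2         260  Fall  Math     31      12.0
5         264  Fall    CS      4       NaN
6         240  Fall  Math     33      12.0
drop duplicate major (keep=first):
   grade_rank  term major  hours  absences
2         260  Fall  Math     31      12.0
5         264  Fall    CS      4       NaN
Reading off the sum of column 'absences', we get 12.0.

12.0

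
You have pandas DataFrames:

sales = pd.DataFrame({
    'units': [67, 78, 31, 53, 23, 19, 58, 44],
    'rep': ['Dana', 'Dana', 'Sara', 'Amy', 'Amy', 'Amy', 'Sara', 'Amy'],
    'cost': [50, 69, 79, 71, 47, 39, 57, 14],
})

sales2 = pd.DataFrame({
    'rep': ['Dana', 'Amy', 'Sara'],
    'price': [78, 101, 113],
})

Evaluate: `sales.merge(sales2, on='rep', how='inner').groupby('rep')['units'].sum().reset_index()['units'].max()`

145

merge on 'rep' (how='inner') → 8 rows:
   units   rep  cost  price
0     67  Dana    50     78
1     78  Dana    69     78
2     31  Sara    79    113
3     53   Amy    71    101
4     23   Amy    47    101
5     19   Amy    39    101
6     58  Sara    57    113
7     44   Amy    14    101
group by rep, sum of units:
rep
Amy     139
Dana    145
Sara     89
Name: units, dtype: int64
reset_index():
    rep  units
0   Amy    139
1  Dana    145
2  Sara     89
Reading off the max of column 'units', we get 145.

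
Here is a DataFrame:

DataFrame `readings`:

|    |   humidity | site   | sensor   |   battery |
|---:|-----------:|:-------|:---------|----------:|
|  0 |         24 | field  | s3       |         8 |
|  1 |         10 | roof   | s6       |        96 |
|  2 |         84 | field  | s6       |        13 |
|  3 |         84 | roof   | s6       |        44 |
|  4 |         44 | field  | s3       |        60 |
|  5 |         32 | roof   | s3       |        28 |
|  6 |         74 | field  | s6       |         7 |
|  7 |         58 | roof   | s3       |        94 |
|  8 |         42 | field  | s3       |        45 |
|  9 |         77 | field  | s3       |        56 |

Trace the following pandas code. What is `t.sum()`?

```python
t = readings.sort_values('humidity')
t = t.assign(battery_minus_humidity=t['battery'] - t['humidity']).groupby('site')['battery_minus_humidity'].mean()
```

sort by humidity:
   humidity   site sensor  battery
1        10   roof     s6       96
0        24  field     s3        8
5        32   roof     s3       28
8        42  field     s3       45
4        44  field     s3       60
7        58   roof     s3       94
6        74  field     s6        7
9        77  field     s3       56
2        84  field     s6       13
3        84   roof     s6       44
add column battery_minus_humidity = t['battery'] - t['humidity']:
   humidity   site sensor  battery  battery_minus_humidity
1        10   roof     s6       96                      86
0        24  field     s3        8                     -16
5        32   roof     s3       28                      -4
8        42  field     s3       45                       3
4        44  field     s3       60                      16
7        58   roof     s3       94                      36
6        74  field     s6        7                     -67
9        77  field     s3       56                     -21
2        84  field     s6       13                     -71
3        84   roof     s6       44                     -40
group by site, mean of battery_minus_humidity:
site
field   -26.0
roof     19.5
Name: battery_minus_humidity, dtype: float64

-6.5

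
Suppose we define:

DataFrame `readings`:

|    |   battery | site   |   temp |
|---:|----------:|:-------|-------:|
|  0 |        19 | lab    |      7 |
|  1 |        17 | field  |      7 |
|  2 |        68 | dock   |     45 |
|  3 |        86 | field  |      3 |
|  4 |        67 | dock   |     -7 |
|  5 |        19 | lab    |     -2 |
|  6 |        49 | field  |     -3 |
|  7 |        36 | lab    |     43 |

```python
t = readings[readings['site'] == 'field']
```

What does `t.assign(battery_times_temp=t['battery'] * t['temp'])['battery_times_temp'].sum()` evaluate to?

230

filter rows where site == 'field':
   battery   site  temp
1       17  field     7
3       86  field     3
6       49  field    -3
add column battery_times_temp = t['battery'] * t['temp']:
   battery   site  temp  battery_times_temp
1       17  field     7                 119
3       86  field     3                 258
6       49  field    -3                -147
Reading off the sum of column 'battery_times_temp', we get 230.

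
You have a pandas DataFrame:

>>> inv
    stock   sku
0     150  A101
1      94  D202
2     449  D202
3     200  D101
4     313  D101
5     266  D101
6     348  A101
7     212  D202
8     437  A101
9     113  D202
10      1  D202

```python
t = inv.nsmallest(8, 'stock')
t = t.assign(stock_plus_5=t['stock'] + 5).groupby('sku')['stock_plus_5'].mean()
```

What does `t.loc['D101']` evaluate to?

take 8 rows with smallest stock:
    stock   sku
10      1  D202
1      94  D202
9     113  D202
0     150  A101
3     200  D101
7     212  D202
5     266  D101
4     313  D101
add column stock_plus_5 = t['stock'] + 5:
    stock   sku  stock_plus_5
10      1  D202             6
1      94  D202            99
9     113  D202           118
0     150  A101           155
3     200  D101           205
7     212  D202           217
5     266  D101           271
4     313  D101           318
group by sku, mean of stock_plus_5:
sku
A101    155.000000
D101    264.666667
D202    110.000000
Name: stock_plus_5, dtype: float64
value at index 'D101' → 264.666666667

264.666666667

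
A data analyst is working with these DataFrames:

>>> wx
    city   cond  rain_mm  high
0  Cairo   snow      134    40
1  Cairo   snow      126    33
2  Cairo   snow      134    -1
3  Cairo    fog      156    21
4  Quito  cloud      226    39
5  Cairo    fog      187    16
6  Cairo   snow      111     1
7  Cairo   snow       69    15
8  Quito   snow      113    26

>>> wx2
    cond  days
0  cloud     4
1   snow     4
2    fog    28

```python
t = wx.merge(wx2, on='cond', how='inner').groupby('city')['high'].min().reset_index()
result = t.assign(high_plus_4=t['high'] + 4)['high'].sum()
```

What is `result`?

25

merge on 'cond' (how='inner') → 9 rows:
    city   cond  rain_mm  high  days
0  Cairo   snow      134    40     4
1  Cairo   snow      126    33     4
2  Cairo   snow      134    -1     4
3  Cairo    fog      156    21    28
4  Quito  cloud      226    39     4
5  Cairo    fog      187    16    28
6  Cairo   snow      111     1     4
7  Cairo   snow       69    15     4
8  Quito   snow      113    26     4
group by city, min of high:
city
Cairo    -1
Quito    26
Name: high, dtype: int64
reset_index():
    city  high
0  Cairo    -1
1  Quito    26
add column high_plus_4 = t['high'] + 4:
    city  high  high_plus_4
0  Cairo    -1            3
1  Quito    26           30
Taking the sum of column 'high' gives 25.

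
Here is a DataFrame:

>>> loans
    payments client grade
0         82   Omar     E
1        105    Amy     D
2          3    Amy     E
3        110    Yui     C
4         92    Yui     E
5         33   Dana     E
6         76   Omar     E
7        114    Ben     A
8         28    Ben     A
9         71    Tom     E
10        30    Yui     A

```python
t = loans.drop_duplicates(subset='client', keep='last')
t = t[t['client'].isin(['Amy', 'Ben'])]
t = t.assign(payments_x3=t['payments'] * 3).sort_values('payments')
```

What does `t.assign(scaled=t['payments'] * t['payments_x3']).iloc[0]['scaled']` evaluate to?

drop duplicate client (keep=last):
    payments client grade
2          3    Amy     E
5         33   Dana     E
6         76   Omar     E
8         28    Ben     A
9         71    Tom     E
10        30    Yui     A
filter rows where client in ['Amy', 'Ben']:
   payments client grade
2         3    Amy     E
8        28    Ben     A
add column payments_x3 = t['payments'] * 3:
   payments client grade  payments_x3
2         3    Amy     E            9
8        28    Ben     A           84
sort by payments:
   payments client grade  payments_x3
2         3    Amy     E            9
8        28    Ben     A           84
add column scaled = t['payments'] * t['payments_x3']:
   payments client grade  payments_x3  scaled
2         3    Amy     E            9      27
8        28    Ben     A           84    2352

27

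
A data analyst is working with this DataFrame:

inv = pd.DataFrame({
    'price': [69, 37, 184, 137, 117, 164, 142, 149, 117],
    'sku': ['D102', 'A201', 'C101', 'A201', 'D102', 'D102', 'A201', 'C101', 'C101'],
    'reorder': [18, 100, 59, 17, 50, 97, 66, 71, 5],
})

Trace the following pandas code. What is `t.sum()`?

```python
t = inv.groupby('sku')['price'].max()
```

490

group by sku, max of price:
sku
A201    142
C101    184
D102    164
Name: price, dtype: int64
Hence 490.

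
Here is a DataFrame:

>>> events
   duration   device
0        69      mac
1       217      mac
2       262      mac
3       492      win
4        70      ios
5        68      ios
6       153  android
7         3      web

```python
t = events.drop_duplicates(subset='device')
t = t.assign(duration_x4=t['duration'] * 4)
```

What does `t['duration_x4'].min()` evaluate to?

12

drop duplicate device (keep=first):
   duration   device
0        69      mac
3       492      win
4        70      ios
6       153  android
7         3      web
add column duration_x4 = t['duration'] * 4:
   duration   device  duration_x4
0        69      mac          276
3       492      win         1968
4        70      ios          280
6       153  android          612
7         3      web           12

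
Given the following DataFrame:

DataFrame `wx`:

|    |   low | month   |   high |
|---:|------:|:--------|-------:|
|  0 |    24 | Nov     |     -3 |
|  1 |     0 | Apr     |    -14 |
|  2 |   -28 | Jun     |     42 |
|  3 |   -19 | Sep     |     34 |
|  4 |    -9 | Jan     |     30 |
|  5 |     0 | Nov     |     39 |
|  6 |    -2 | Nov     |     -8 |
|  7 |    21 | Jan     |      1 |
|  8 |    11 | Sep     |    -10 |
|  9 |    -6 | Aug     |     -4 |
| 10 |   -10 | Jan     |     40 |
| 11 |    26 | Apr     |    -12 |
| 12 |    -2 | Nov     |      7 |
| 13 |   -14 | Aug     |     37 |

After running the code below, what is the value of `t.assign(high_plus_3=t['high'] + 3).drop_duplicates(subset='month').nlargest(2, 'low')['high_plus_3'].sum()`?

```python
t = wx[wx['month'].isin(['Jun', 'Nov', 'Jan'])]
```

filter rows where month in ['Jun', 'Nov', 'Jan']:
    low month  high
0    24   Nov    -3
2   -28   Jun    42
4    -9   Jan    30
5     0   Nov    39
6    -2   Nov    -8
7    21   Jan     1
10  -10   Jan    40
12   -2   Nov     7
add column high_plus_3 = t['high'] + 3:
    low month  high  high_plus_3
0    24   Nov    -3            0
2   -28   Jun    42           45
4    -9   Jan    30           33
5     0   Nov    39           42
6    -2   Nov    -8           -5
7    21   Jan     1            4
10  -10   Jan    40           43
12   -2   Nov     7           10
drop duplicate month (keep=first):
   low month  high  high_plus_3
0   24   Nov    -3            0
2  -28   Jun    42           45
4   -9   Jan    30           33
take 2 rows with largest low:
   low month  high  high_plus_3
0   24   Nov    -3            0
4   -9   Jan    30           33
So sum() = 33.

33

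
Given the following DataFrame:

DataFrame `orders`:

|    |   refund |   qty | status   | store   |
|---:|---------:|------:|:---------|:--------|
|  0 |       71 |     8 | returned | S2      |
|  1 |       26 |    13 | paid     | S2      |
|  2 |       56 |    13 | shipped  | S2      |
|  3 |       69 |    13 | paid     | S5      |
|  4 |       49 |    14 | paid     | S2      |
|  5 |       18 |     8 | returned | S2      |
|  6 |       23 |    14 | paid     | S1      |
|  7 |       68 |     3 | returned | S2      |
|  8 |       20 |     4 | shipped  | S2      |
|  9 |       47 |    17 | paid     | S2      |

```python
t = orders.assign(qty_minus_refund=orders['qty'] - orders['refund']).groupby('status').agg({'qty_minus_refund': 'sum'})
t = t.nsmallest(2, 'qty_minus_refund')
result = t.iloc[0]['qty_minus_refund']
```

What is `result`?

add column qty_minus_refund = orders['qty'] - orders['refund']:
   refund  qty    status store  qty_minus_refund
0      71    8  returned    S2               -63
1      26   13      paid    S2               -13
2      56   13   shipped    S2               -43
3      69   13      paid    S5               -56
4      49   14      paid    S2               -35
5      18    8  returned    S2               -10
6      23   14      paid    S1                -9
7      68    3  returned    S2               -65
8      20    4   shipped    S2               -16
9      47   17      paid    S2               -30
group by status, sum of qty_minus_refund:
          qty_minus_refund
status                    
paid                  -143
returned              -138
shipped                -59
take 2 rows with smallest qty_minus_refund:
          qty_minus_refund
status                    
paid                  -143
returned              -138
Hence -143.

-143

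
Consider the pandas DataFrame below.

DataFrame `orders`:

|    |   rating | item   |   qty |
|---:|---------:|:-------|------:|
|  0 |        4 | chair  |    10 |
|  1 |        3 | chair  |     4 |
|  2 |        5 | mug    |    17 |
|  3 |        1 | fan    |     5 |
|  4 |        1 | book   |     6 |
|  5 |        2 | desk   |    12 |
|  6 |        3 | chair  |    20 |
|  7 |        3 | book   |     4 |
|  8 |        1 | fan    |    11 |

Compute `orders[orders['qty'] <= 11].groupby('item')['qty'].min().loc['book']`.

filter rows where qty <= 11:
   rating   item  qty
0       4  chair   10
1       3  chair    4
3       1    fan    5
4       1   book    6
7       3   book    4
8       1    fan   11
group by item, min of qty:
item
book     4
chair    4
fan      5
Name: qty, dtype: int64
Then the value at index 'book': 4

4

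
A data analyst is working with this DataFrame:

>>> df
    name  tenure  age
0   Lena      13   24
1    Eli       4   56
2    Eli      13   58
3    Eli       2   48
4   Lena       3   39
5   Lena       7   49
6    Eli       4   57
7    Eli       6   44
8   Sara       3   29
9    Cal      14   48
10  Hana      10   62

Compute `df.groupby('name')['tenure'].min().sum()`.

group by name, min of tenure:
name
Cal     14
Eli      2
Hana    10
Lena     3
Sara     3
Name: tenure, dtype: int64
sum of the resulting series → 32

32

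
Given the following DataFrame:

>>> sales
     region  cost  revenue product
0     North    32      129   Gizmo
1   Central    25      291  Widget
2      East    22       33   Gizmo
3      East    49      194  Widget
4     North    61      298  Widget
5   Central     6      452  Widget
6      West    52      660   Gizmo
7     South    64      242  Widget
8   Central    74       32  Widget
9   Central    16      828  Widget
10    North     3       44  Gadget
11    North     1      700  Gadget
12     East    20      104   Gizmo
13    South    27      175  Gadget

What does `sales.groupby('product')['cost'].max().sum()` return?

153

group by product, max of cost:
product
Gadget    27
Gizmo     52
Widget    74
Name: cost, dtype: int64
So sum() = 153.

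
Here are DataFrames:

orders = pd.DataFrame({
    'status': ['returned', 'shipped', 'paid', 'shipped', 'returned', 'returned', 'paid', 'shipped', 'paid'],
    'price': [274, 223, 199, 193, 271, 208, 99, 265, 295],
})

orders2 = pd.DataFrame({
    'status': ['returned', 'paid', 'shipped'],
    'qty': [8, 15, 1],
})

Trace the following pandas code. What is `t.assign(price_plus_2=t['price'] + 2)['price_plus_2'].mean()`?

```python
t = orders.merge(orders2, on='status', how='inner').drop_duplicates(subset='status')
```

merge on 'status' (how='inner') → 9 rows:
     status  price  qty
0  returned    274    8
1   shipped    223    1
2      paid    199   15
3   shipped    193    1
4  returned    271    8
5  returned    208    8
6      paid     99   15
7   shipped    265    1
8      paid    295   15
drop duplicate status (keep=first):
     status  price  qty
0  returned    274    8
1   shipped    223    1
2      paid    199   15
add column price_plus_2 = t['price'] + 2:
     status  price  qty  price_plus_2
0  returned    274    8           276
1   shipped    223    1           225
2      paid    199   15           201
Reading off the mean of column 'price_plus_2', we get 234.0.

234.0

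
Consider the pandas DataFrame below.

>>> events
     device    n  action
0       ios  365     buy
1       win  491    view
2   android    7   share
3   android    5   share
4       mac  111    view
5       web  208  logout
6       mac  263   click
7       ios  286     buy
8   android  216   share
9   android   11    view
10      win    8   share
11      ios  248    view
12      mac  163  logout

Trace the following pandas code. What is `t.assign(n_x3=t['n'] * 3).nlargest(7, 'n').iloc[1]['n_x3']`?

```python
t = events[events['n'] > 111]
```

filter rows where n > 111:
     device    n  action
0       ios  365     buy
1       win  491    view
5       web  208  logout
6       mac  263   click
7       ios  286     buy
8   android  216   share
11      ios  248    view
12      mac  163  logout
add column n_x3 = t['n'] * 3:
     device    n  action  n_x3
0       ios  365     buy  1095
1       win  491    view  1473
5       web  208  logout   624
6       mac  263   click   789
7       ios  286     buy   858
8   android  216   share   648
11      ios  248    view   744
12      mac  163  logout   489
take 7 rows with largest n:
     device    n  action  n_x3
1       win  491    view  1473
0       ios  365     buy  1095
7       ios  286     buy   858
6       mac  263   click   789
11      ios  248    view   744
8   android  216   share   648
5       web  208  logout   624

1095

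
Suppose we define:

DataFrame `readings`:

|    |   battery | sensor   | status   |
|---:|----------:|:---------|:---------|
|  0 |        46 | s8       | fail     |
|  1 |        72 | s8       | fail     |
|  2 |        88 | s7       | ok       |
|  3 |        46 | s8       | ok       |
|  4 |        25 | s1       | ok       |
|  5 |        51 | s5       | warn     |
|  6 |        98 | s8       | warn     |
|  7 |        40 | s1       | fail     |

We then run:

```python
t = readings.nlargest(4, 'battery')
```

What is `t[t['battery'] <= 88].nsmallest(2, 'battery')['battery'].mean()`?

take 4 rows with largest battery:
   battery sensor status
6       98     s8   warn
2       88     s7     ok
1       72     s8   fail
5       51     s5   warn
filter rows where battery <= 88:
   battery sensor status
2       88     s7     ok
1       72     s8   fail
5       51     s5   warn
take 2 rows with smallest battery:
   battery sensor status
5       51     s5   warn
1       72     s8   fail
Then the mean of column 'battery': 61.5

61.5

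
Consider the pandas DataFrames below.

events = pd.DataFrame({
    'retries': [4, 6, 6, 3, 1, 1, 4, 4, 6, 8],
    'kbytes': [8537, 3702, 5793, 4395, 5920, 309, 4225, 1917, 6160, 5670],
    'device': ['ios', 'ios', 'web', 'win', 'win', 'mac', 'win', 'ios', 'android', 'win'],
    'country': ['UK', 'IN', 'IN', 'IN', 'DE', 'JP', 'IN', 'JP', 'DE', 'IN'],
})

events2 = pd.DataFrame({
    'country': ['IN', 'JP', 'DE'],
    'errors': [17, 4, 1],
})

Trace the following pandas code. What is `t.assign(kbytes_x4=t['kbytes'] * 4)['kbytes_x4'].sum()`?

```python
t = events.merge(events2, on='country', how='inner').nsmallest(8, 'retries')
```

merge on 'country' (how='inner') → 9 rows:
   retries  kbytes   device country  errors
0        6    3702      ios      IN      17
1        6    5793      web      IN      17
2        3    4395      win      IN      17
3        1    5920      win      DE       1
4        1     309      mac      JP       4
5        4    4225      win      IN      17
6        4    1917      ios      JP       4
7        6    6160  android      DE       1
8        8    5670      win      IN      17
take 8 rows with smallest retries:
   retries  kbytes   device country  errors
3        1    5920      win      DE       1
4        1     309      mac      JP       4
2        3    4395      win      IN      17
5        4    4225      win      IN      17
6        4    1917      ios      JP       4
0        6    3702      ios      IN      17
1        6    5793      web      IN      17
7        6    6160  android      DE       1
add column kbytes_x4 = t['kbytes'] * 4:
   retries  kbytes   device country  errors  kbytes_x4
3        1    5920      win      DE       1      23680
4        1     309      mac      JP       4       1236
2        3    4395      win      IN      17      17580
5        4    4225      win      IN      17      16900
6        4    1917      ios      JP       4       7668
0        6    3702      ios      IN      17      14808
1        6    5793      web      IN      17      23172
7        6    6160  android      DE       1      24640

129684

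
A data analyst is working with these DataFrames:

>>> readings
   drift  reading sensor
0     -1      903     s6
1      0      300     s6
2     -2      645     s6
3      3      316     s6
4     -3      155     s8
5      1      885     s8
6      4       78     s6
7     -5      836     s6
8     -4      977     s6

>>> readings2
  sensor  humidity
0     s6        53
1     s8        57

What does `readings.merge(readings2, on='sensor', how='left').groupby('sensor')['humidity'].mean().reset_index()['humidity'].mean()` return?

merge on 'sensor' (how='left') → 9 rows:
   drift  reading sensor  humidity
0     -1      903     s6        53
1      0      300     s6        53
2     -2      645     s6        53
3      3      316     s6        53
4     -3      155     s8        57
5      1      885     s8        57
6      4       78     s6        53
7     -5      836     s6        53
8     -4      977     s6        53
group by sensor, mean of humidity:
sensor
s6    53.0
s8    57.0
Name: humidity, dtype: float64
reset_index():
  sensor  humidity
0     s6      53.0
1     s8      57.0
Taking the mean of column 'humidity' gives 55.0.

55.0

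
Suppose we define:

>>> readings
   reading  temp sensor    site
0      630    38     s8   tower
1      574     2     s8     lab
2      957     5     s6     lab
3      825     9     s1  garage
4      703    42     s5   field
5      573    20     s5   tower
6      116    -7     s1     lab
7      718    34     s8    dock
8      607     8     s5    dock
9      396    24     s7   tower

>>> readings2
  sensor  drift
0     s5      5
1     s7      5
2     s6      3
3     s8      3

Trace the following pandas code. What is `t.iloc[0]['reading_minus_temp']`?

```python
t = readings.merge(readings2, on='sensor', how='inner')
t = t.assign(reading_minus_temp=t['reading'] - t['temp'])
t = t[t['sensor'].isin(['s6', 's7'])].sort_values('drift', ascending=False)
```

merge on 'sensor' (how='inner') → 8 rows:
   reading  temp sensor   site  drift
0      630    38     s8  tower      3
1      574     2     s8    lab      3
2      957     5     s6    lab      3
3      703    42     s5  field      5
4      573    20     s5  tower      5
5      718    34     s8   dock      3
6      607     8     s5   dock      5
7      396    24     s7  tower      5
add column reading_minus_temp = t['reading'] - t['temp']:
   reading  temp sensor   site  drift  reading_minus_temp
0      630    38     s8  tower      3                 592
1      574     2     s8    lab      3                 572
2      957     5     s6    lab      3                 952
3      703    42     s5  field      5                 661
4      573    20     s5  tower      5                 553
5      718    34     s8   dock      3                 684
6      607     8     s5   dock      5                 599
7      396    24     s7  tower      5                 372
filter rows where sensor in ['s6', 's7']:
   reading  temp sensor   site  drift  reading_minus_temp
2      957     5     s6    lab      3                 952
7      396    24     s7  tower      5                 372
sort by drift descending:
   reading  temp sensor   site  drift  reading_minus_temp
7      396    24     s7  tower      5                 372
2      957     5     s6    lab      3                 952

372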